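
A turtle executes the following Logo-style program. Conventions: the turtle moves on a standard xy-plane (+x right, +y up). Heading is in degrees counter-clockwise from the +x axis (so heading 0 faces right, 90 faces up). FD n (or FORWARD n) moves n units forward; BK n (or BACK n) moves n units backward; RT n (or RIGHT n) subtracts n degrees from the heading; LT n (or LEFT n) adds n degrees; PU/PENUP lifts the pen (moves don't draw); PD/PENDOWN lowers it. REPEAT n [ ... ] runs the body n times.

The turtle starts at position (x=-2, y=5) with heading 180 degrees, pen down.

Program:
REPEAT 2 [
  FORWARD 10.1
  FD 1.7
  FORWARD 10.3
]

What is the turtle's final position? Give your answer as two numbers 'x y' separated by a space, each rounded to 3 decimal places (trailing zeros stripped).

Answer: -46.2 5

Derivation:
Executing turtle program step by step:
Start: pos=(-2,5), heading=180, pen down
REPEAT 2 [
  -- iteration 1/2 --
  FD 10.1: (-2,5) -> (-12.1,5) [heading=180, draw]
  FD 1.7: (-12.1,5) -> (-13.8,5) [heading=180, draw]
  FD 10.3: (-13.8,5) -> (-24.1,5) [heading=180, draw]
  -- iteration 2/2 --
  FD 10.1: (-24.1,5) -> (-34.2,5) [heading=180, draw]
  FD 1.7: (-34.2,5) -> (-35.9,5) [heading=180, draw]
  FD 10.3: (-35.9,5) -> (-46.2,5) [heading=180, draw]
]
Final: pos=(-46.2,5), heading=180, 6 segment(s) drawn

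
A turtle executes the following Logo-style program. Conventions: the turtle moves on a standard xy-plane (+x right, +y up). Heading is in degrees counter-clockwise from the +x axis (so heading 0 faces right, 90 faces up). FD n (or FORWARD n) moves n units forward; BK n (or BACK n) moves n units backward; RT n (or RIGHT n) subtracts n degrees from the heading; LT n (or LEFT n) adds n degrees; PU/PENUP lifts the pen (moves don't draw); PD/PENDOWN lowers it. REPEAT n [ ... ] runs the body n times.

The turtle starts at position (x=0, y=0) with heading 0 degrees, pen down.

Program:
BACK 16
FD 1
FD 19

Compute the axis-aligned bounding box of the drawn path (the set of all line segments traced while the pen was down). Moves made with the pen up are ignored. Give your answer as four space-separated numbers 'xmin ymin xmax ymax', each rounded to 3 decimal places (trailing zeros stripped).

Answer: -16 0 4 0

Derivation:
Executing turtle program step by step:
Start: pos=(0,0), heading=0, pen down
BK 16: (0,0) -> (-16,0) [heading=0, draw]
FD 1: (-16,0) -> (-15,0) [heading=0, draw]
FD 19: (-15,0) -> (4,0) [heading=0, draw]
Final: pos=(4,0), heading=0, 3 segment(s) drawn

Segment endpoints: x in {-16, -15, 0, 4}, y in {0}
xmin=-16, ymin=0, xmax=4, ymax=0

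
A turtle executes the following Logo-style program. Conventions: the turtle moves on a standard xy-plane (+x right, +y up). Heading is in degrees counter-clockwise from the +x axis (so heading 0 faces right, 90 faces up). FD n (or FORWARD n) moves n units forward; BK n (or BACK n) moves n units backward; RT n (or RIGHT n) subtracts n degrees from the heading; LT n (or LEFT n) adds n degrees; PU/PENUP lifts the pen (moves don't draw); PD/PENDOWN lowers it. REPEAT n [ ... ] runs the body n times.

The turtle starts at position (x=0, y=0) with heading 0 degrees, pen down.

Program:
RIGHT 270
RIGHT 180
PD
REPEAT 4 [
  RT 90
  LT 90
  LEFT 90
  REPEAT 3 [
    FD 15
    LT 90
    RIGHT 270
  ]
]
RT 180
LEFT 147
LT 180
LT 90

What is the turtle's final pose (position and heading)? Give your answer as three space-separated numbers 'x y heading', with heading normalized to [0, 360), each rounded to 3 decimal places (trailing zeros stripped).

Answer: 0 0 147

Derivation:
Executing turtle program step by step:
Start: pos=(0,0), heading=0, pen down
RT 270: heading 0 -> 90
RT 180: heading 90 -> 270
PD: pen down
REPEAT 4 [
  -- iteration 1/4 --
  RT 90: heading 270 -> 180
  LT 90: heading 180 -> 270
  LT 90: heading 270 -> 0
  REPEAT 3 [
    -- iteration 1/3 --
    FD 15: (0,0) -> (15,0) [heading=0, draw]
    LT 90: heading 0 -> 90
    RT 270: heading 90 -> 180
    -- iteration 2/3 --
    FD 15: (15,0) -> (0,0) [heading=180, draw]
    LT 90: heading 180 -> 270
    RT 270: heading 270 -> 0
    -- iteration 3/3 --
    FD 15: (0,0) -> (15,0) [heading=0, draw]
    LT 90: heading 0 -> 90
    RT 270: heading 90 -> 180
  ]
  -- iteration 2/4 --
  RT 90: heading 180 -> 90
  LT 90: heading 90 -> 180
  LT 90: heading 180 -> 270
  REPEAT 3 [
    -- iteration 1/3 --
    FD 15: (15,0) -> (15,-15) [heading=270, draw]
    LT 90: heading 270 -> 0
    RT 270: heading 0 -> 90
    -- iteration 2/3 --
    FD 15: (15,-15) -> (15,0) [heading=90, draw]
    LT 90: heading 90 -> 180
    RT 270: heading 180 -> 270
    -- iteration 3/3 --
    FD 15: (15,0) -> (15,-15) [heading=270, draw]
    LT 90: heading 270 -> 0
    RT 270: heading 0 -> 90
  ]
  -- iteration 3/4 --
  RT 90: heading 90 -> 0
  LT 90: heading 0 -> 90
  LT 90: heading 90 -> 180
  REPEAT 3 [
    -- iteration 1/3 --
    FD 15: (15,-15) -> (0,-15) [heading=180, draw]
    LT 90: heading 180 -> 270
    RT 270: heading 270 -> 0
    -- iteration 2/3 --
    FD 15: (0,-15) -> (15,-15) [heading=0, draw]
    LT 90: heading 0 -> 90
    RT 270: heading 90 -> 180
    -- iteration 3/3 --
    FD 15: (15,-15) -> (0,-15) [heading=180, draw]
    LT 90: heading 180 -> 270
    RT 270: heading 270 -> 0
  ]
  -- iteration 4/4 --
  RT 90: heading 0 -> 270
  LT 90: heading 270 -> 0
  LT 90: heading 0 -> 90
  REPEAT 3 [
    -- iteration 1/3 --
    FD 15: (0,-15) -> (0,0) [heading=90, draw]
    LT 90: heading 90 -> 180
    RT 270: heading 180 -> 270
    -- iteration 2/3 --
    FD 15: (0,0) -> (0,-15) [heading=270, draw]
    LT 90: heading 270 -> 0
    RT 270: heading 0 -> 90
    -- iteration 3/3 --
    FD 15: (0,-15) -> (0,0) [heading=90, draw]
    LT 90: heading 90 -> 180
    RT 270: heading 180 -> 270
  ]
]
RT 180: heading 270 -> 90
LT 147: heading 90 -> 237
LT 180: heading 237 -> 57
LT 90: heading 57 -> 147
Final: pos=(0,0), heading=147, 12 segment(s) drawn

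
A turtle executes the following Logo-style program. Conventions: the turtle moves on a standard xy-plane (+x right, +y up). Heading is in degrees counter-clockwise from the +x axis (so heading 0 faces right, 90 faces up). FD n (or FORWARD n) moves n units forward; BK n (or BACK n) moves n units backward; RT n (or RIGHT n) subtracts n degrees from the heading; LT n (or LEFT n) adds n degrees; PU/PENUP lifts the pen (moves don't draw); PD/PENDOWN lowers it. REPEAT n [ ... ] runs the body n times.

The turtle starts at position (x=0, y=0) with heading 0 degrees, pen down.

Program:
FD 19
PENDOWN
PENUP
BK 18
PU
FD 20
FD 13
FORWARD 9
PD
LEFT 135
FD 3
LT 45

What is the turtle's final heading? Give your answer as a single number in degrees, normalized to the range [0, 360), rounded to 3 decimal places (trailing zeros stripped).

Answer: 180

Derivation:
Executing turtle program step by step:
Start: pos=(0,0), heading=0, pen down
FD 19: (0,0) -> (19,0) [heading=0, draw]
PD: pen down
PU: pen up
BK 18: (19,0) -> (1,0) [heading=0, move]
PU: pen up
FD 20: (1,0) -> (21,0) [heading=0, move]
FD 13: (21,0) -> (34,0) [heading=0, move]
FD 9: (34,0) -> (43,0) [heading=0, move]
PD: pen down
LT 135: heading 0 -> 135
FD 3: (43,0) -> (40.879,2.121) [heading=135, draw]
LT 45: heading 135 -> 180
Final: pos=(40.879,2.121), heading=180, 2 segment(s) drawn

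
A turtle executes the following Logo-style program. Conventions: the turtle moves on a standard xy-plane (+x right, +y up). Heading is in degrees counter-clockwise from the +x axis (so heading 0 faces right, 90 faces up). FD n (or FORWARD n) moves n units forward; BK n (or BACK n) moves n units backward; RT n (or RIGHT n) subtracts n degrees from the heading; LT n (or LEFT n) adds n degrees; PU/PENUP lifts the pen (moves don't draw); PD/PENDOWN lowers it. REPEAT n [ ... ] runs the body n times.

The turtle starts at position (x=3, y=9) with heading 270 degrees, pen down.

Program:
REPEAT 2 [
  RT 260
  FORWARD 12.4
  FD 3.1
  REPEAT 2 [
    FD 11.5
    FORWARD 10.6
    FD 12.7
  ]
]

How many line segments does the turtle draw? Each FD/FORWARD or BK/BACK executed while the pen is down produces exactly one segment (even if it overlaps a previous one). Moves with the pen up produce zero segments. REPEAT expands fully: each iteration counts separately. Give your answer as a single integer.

Answer: 16

Derivation:
Executing turtle program step by step:
Start: pos=(3,9), heading=270, pen down
REPEAT 2 [
  -- iteration 1/2 --
  RT 260: heading 270 -> 10
  FD 12.4: (3,9) -> (15.212,11.153) [heading=10, draw]
  FD 3.1: (15.212,11.153) -> (18.265,11.692) [heading=10, draw]
  REPEAT 2 [
    -- iteration 1/2 --
    FD 11.5: (18.265,11.692) -> (29.59,13.689) [heading=10, draw]
    FD 10.6: (29.59,13.689) -> (40.029,15.529) [heading=10, draw]
    FD 12.7: (40.029,15.529) -> (52.536,17.735) [heading=10, draw]
    -- iteration 2/2 --
    FD 11.5: (52.536,17.735) -> (63.861,19.731) [heading=10, draw]
    FD 10.6: (63.861,19.731) -> (74.3,21.572) [heading=10, draw]
    FD 12.7: (74.3,21.572) -> (86.807,23.777) [heading=10, draw]
  ]
  -- iteration 2/2 --
  RT 260: heading 10 -> 110
  FD 12.4: (86.807,23.777) -> (82.566,35.43) [heading=110, draw]
  FD 3.1: (82.566,35.43) -> (81.506,38.343) [heading=110, draw]
  REPEAT 2 [
    -- iteration 1/2 --
    FD 11.5: (81.506,38.343) -> (77.573,49.149) [heading=110, draw]
    FD 10.6: (77.573,49.149) -> (73.947,59.11) [heading=110, draw]
    FD 12.7: (73.947,59.11) -> (69.604,71.044) [heading=110, draw]
    -- iteration 2/2 --
    FD 11.5: (69.604,71.044) -> (65.67,81.85) [heading=110, draw]
    FD 10.6: (65.67,81.85) -> (62.045,91.811) [heading=110, draw]
    FD 12.7: (62.045,91.811) -> (57.701,103.745) [heading=110, draw]
  ]
]
Final: pos=(57.701,103.745), heading=110, 16 segment(s) drawn
Segments drawn: 16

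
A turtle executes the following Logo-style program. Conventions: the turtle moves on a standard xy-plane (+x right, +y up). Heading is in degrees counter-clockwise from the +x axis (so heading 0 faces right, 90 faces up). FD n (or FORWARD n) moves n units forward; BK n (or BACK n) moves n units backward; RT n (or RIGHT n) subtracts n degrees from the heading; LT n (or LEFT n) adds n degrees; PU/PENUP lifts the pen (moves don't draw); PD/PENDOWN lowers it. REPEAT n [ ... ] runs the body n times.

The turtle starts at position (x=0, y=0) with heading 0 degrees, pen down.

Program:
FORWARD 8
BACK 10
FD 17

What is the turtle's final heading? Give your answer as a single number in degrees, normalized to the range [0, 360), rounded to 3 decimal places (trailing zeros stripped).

Answer: 0

Derivation:
Executing turtle program step by step:
Start: pos=(0,0), heading=0, pen down
FD 8: (0,0) -> (8,0) [heading=0, draw]
BK 10: (8,0) -> (-2,0) [heading=0, draw]
FD 17: (-2,0) -> (15,0) [heading=0, draw]
Final: pos=(15,0), heading=0, 3 segment(s) drawn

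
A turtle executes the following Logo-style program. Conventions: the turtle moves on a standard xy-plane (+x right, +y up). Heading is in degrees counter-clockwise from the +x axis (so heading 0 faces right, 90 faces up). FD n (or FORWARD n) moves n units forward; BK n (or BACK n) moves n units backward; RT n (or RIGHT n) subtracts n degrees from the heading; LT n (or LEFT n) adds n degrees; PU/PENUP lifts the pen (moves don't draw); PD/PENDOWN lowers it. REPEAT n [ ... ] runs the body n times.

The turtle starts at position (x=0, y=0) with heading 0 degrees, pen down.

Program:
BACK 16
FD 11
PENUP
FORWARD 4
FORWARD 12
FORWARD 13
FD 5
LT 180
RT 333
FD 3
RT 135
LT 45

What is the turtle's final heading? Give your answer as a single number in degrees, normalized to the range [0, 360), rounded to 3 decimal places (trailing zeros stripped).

Executing turtle program step by step:
Start: pos=(0,0), heading=0, pen down
BK 16: (0,0) -> (-16,0) [heading=0, draw]
FD 11: (-16,0) -> (-5,0) [heading=0, draw]
PU: pen up
FD 4: (-5,0) -> (-1,0) [heading=0, move]
FD 12: (-1,0) -> (11,0) [heading=0, move]
FD 13: (11,0) -> (24,0) [heading=0, move]
FD 5: (24,0) -> (29,0) [heading=0, move]
LT 180: heading 0 -> 180
RT 333: heading 180 -> 207
FD 3: (29,0) -> (26.327,-1.362) [heading=207, move]
RT 135: heading 207 -> 72
LT 45: heading 72 -> 117
Final: pos=(26.327,-1.362), heading=117, 2 segment(s) drawn

Answer: 117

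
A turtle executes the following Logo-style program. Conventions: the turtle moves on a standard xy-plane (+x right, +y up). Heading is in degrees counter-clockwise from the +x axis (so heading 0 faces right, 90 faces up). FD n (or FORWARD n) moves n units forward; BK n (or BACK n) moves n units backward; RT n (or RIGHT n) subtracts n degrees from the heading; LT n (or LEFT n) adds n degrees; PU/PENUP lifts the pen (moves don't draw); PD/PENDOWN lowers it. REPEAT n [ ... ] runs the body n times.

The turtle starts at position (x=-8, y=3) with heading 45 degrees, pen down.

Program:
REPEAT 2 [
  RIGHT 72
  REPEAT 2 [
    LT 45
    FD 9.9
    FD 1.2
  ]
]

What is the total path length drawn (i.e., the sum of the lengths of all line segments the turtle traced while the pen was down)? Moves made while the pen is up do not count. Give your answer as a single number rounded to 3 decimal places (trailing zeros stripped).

Answer: 44.4

Derivation:
Executing turtle program step by step:
Start: pos=(-8,3), heading=45, pen down
REPEAT 2 [
  -- iteration 1/2 --
  RT 72: heading 45 -> 333
  REPEAT 2 [
    -- iteration 1/2 --
    LT 45: heading 333 -> 18
    FD 9.9: (-8,3) -> (1.415,6.059) [heading=18, draw]
    FD 1.2: (1.415,6.059) -> (2.557,6.43) [heading=18, draw]
    -- iteration 2/2 --
    LT 45: heading 18 -> 63
    FD 9.9: (2.557,6.43) -> (7.051,15.251) [heading=63, draw]
    FD 1.2: (7.051,15.251) -> (7.596,16.32) [heading=63, draw]
  ]
  -- iteration 2/2 --
  RT 72: heading 63 -> 351
  REPEAT 2 [
    -- iteration 1/2 --
    LT 45: heading 351 -> 36
    FD 9.9: (7.596,16.32) -> (15.605,22.139) [heading=36, draw]
    FD 1.2: (15.605,22.139) -> (16.576,22.845) [heading=36, draw]
    -- iteration 2/2 --
    LT 45: heading 36 -> 81
    FD 9.9: (16.576,22.845) -> (18.125,32.623) [heading=81, draw]
    FD 1.2: (18.125,32.623) -> (18.313,33.808) [heading=81, draw]
  ]
]
Final: pos=(18.313,33.808), heading=81, 8 segment(s) drawn

Segment lengths:
  seg 1: (-8,3) -> (1.415,6.059), length = 9.9
  seg 2: (1.415,6.059) -> (2.557,6.43), length = 1.2
  seg 3: (2.557,6.43) -> (7.051,15.251), length = 9.9
  seg 4: (7.051,15.251) -> (7.596,16.32), length = 1.2
  seg 5: (7.596,16.32) -> (15.605,22.139), length = 9.9
  seg 6: (15.605,22.139) -> (16.576,22.845), length = 1.2
  seg 7: (16.576,22.845) -> (18.125,32.623), length = 9.9
  seg 8: (18.125,32.623) -> (18.313,33.808), length = 1.2
Total = 44.4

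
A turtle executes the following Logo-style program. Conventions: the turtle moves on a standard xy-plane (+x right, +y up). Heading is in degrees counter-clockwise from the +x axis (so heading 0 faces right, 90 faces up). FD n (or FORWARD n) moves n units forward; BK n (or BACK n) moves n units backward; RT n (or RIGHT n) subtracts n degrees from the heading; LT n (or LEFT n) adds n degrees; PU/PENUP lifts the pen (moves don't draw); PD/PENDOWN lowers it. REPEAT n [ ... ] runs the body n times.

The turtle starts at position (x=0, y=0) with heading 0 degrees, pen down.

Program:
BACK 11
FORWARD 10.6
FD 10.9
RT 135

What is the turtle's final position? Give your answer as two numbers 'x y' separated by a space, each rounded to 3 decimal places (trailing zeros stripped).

Executing turtle program step by step:
Start: pos=(0,0), heading=0, pen down
BK 11: (0,0) -> (-11,0) [heading=0, draw]
FD 10.6: (-11,0) -> (-0.4,0) [heading=0, draw]
FD 10.9: (-0.4,0) -> (10.5,0) [heading=0, draw]
RT 135: heading 0 -> 225
Final: pos=(10.5,0), heading=225, 3 segment(s) drawn

Answer: 10.5 0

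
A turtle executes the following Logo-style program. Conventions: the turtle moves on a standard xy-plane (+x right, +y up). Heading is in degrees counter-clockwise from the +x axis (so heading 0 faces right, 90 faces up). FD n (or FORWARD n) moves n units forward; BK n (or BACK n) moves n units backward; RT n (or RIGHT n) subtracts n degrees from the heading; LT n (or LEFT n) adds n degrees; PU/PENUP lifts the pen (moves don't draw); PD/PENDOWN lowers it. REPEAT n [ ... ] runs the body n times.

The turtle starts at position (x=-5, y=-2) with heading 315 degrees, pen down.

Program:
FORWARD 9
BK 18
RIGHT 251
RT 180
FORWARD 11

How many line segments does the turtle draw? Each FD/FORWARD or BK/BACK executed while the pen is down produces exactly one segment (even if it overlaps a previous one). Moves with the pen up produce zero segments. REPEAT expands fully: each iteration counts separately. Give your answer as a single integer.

Executing turtle program step by step:
Start: pos=(-5,-2), heading=315, pen down
FD 9: (-5,-2) -> (1.364,-8.364) [heading=315, draw]
BK 18: (1.364,-8.364) -> (-11.364,4.364) [heading=315, draw]
RT 251: heading 315 -> 64
RT 180: heading 64 -> 244
FD 11: (-11.364,4.364) -> (-16.186,-5.523) [heading=244, draw]
Final: pos=(-16.186,-5.523), heading=244, 3 segment(s) drawn
Segments drawn: 3

Answer: 3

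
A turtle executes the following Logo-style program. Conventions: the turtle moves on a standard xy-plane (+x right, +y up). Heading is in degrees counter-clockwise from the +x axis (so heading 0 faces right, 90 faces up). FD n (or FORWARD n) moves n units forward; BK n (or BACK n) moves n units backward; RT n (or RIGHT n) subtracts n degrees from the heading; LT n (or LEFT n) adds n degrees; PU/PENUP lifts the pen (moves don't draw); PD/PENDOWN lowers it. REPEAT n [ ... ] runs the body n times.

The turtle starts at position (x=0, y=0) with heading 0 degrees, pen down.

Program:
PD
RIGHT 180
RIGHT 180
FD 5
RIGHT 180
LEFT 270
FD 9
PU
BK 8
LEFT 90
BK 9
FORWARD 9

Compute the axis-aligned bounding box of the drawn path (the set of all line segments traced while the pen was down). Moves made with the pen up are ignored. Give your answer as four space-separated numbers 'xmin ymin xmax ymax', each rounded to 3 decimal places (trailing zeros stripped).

Executing turtle program step by step:
Start: pos=(0,0), heading=0, pen down
PD: pen down
RT 180: heading 0 -> 180
RT 180: heading 180 -> 0
FD 5: (0,0) -> (5,0) [heading=0, draw]
RT 180: heading 0 -> 180
LT 270: heading 180 -> 90
FD 9: (5,0) -> (5,9) [heading=90, draw]
PU: pen up
BK 8: (5,9) -> (5,1) [heading=90, move]
LT 90: heading 90 -> 180
BK 9: (5,1) -> (14,1) [heading=180, move]
FD 9: (14,1) -> (5,1) [heading=180, move]
Final: pos=(5,1), heading=180, 2 segment(s) drawn

Segment endpoints: x in {0, 5, 5}, y in {0, 0, 9}
xmin=0, ymin=0, xmax=5, ymax=9

Answer: 0 0 5 9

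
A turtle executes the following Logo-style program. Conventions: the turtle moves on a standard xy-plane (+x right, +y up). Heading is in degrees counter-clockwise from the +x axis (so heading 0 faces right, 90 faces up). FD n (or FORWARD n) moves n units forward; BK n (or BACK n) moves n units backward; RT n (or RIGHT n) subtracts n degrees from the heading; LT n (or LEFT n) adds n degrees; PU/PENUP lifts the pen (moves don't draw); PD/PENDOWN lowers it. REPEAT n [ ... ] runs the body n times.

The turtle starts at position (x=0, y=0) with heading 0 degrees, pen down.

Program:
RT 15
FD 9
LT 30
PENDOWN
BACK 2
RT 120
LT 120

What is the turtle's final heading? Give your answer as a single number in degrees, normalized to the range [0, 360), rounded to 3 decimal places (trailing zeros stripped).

Answer: 15

Derivation:
Executing turtle program step by step:
Start: pos=(0,0), heading=0, pen down
RT 15: heading 0 -> 345
FD 9: (0,0) -> (8.693,-2.329) [heading=345, draw]
LT 30: heading 345 -> 15
PD: pen down
BK 2: (8.693,-2.329) -> (6.761,-2.847) [heading=15, draw]
RT 120: heading 15 -> 255
LT 120: heading 255 -> 15
Final: pos=(6.761,-2.847), heading=15, 2 segment(s) drawn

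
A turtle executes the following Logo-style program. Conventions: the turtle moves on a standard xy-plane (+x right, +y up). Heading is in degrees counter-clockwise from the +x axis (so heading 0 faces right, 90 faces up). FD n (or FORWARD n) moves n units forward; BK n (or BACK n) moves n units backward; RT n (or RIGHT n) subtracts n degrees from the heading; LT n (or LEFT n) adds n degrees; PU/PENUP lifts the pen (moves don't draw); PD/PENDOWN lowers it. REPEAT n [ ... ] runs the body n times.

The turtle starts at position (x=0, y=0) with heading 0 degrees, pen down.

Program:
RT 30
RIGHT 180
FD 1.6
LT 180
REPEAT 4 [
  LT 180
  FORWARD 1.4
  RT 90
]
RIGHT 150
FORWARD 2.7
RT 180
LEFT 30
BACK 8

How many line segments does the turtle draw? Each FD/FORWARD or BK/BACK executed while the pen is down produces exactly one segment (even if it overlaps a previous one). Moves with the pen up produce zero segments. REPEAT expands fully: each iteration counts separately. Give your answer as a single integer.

Answer: 7

Derivation:
Executing turtle program step by step:
Start: pos=(0,0), heading=0, pen down
RT 30: heading 0 -> 330
RT 180: heading 330 -> 150
FD 1.6: (0,0) -> (-1.386,0.8) [heading=150, draw]
LT 180: heading 150 -> 330
REPEAT 4 [
  -- iteration 1/4 --
  LT 180: heading 330 -> 150
  FD 1.4: (-1.386,0.8) -> (-2.598,1.5) [heading=150, draw]
  RT 90: heading 150 -> 60
  -- iteration 2/4 --
  LT 180: heading 60 -> 240
  FD 1.4: (-2.598,1.5) -> (-3.298,0.288) [heading=240, draw]
  RT 90: heading 240 -> 150
  -- iteration 3/4 --
  LT 180: heading 150 -> 330
  FD 1.4: (-3.298,0.288) -> (-2.086,-0.412) [heading=330, draw]
  RT 90: heading 330 -> 240
  -- iteration 4/4 --
  LT 180: heading 240 -> 60
  FD 1.4: (-2.086,-0.412) -> (-1.386,0.8) [heading=60, draw]
  RT 90: heading 60 -> 330
]
RT 150: heading 330 -> 180
FD 2.7: (-1.386,0.8) -> (-4.086,0.8) [heading=180, draw]
RT 180: heading 180 -> 0
LT 30: heading 0 -> 30
BK 8: (-4.086,0.8) -> (-11.014,-3.2) [heading=30, draw]
Final: pos=(-11.014,-3.2), heading=30, 7 segment(s) drawn
Segments drawn: 7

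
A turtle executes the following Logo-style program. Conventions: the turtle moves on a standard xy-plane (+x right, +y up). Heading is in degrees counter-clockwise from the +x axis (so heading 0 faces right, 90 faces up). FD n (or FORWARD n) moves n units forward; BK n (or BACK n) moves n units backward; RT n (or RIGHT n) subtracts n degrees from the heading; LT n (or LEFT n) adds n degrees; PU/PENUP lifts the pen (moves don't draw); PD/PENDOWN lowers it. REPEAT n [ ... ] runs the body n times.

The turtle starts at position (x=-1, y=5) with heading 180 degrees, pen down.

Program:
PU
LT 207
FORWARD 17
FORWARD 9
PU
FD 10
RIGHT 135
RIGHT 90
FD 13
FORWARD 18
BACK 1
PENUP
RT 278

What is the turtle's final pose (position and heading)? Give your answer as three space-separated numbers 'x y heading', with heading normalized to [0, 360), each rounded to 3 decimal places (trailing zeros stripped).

Answer: 2.545 30.614 244

Derivation:
Executing turtle program step by step:
Start: pos=(-1,5), heading=180, pen down
PU: pen up
LT 207: heading 180 -> 27
FD 17: (-1,5) -> (14.147,12.718) [heading=27, move]
FD 9: (14.147,12.718) -> (22.166,16.804) [heading=27, move]
PU: pen up
FD 10: (22.166,16.804) -> (31.076,21.344) [heading=27, move]
RT 135: heading 27 -> 252
RT 90: heading 252 -> 162
FD 13: (31.076,21.344) -> (18.713,25.361) [heading=162, move]
FD 18: (18.713,25.361) -> (1.593,30.923) [heading=162, move]
BK 1: (1.593,30.923) -> (2.545,30.614) [heading=162, move]
PU: pen up
RT 278: heading 162 -> 244
Final: pos=(2.545,30.614), heading=244, 0 segment(s) drawn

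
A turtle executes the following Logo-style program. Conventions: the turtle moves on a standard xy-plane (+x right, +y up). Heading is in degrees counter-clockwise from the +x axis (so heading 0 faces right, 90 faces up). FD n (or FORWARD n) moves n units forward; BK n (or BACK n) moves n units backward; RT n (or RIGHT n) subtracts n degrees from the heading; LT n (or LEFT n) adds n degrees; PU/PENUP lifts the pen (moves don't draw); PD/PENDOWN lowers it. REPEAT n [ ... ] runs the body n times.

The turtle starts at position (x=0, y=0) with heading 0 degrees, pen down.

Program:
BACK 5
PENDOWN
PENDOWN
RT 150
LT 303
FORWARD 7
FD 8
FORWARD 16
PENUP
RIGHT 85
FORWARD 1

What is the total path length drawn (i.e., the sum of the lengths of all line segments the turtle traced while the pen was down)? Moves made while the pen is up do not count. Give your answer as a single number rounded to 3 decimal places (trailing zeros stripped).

Answer: 36

Derivation:
Executing turtle program step by step:
Start: pos=(0,0), heading=0, pen down
BK 5: (0,0) -> (-5,0) [heading=0, draw]
PD: pen down
PD: pen down
RT 150: heading 0 -> 210
LT 303: heading 210 -> 153
FD 7: (-5,0) -> (-11.237,3.178) [heading=153, draw]
FD 8: (-11.237,3.178) -> (-18.365,6.81) [heading=153, draw]
FD 16: (-18.365,6.81) -> (-32.621,14.074) [heading=153, draw]
PU: pen up
RT 85: heading 153 -> 68
FD 1: (-32.621,14.074) -> (-32.247,15.001) [heading=68, move]
Final: pos=(-32.247,15.001), heading=68, 4 segment(s) drawn

Segment lengths:
  seg 1: (0,0) -> (-5,0), length = 5
  seg 2: (-5,0) -> (-11.237,3.178), length = 7
  seg 3: (-11.237,3.178) -> (-18.365,6.81), length = 8
  seg 4: (-18.365,6.81) -> (-32.621,14.074), length = 16
Total = 36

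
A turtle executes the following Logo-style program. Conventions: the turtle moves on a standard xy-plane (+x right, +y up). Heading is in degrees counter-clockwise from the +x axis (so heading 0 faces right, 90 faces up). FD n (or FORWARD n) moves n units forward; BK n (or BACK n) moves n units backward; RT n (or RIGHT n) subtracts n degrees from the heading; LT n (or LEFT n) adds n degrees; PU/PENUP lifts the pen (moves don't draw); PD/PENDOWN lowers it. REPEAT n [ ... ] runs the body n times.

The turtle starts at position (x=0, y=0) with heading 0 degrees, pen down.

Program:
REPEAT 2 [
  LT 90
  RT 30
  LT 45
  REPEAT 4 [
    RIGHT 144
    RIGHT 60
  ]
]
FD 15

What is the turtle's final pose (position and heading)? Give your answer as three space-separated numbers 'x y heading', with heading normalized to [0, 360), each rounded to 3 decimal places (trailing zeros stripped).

Executing turtle program step by step:
Start: pos=(0,0), heading=0, pen down
REPEAT 2 [
  -- iteration 1/2 --
  LT 90: heading 0 -> 90
  RT 30: heading 90 -> 60
  LT 45: heading 60 -> 105
  REPEAT 4 [
    -- iteration 1/4 --
    RT 144: heading 105 -> 321
    RT 60: heading 321 -> 261
    -- iteration 2/4 --
    RT 144: heading 261 -> 117
    RT 60: heading 117 -> 57
    -- iteration 3/4 --
    RT 144: heading 57 -> 273
    RT 60: heading 273 -> 213
    -- iteration 4/4 --
    RT 144: heading 213 -> 69
    RT 60: heading 69 -> 9
  ]
  -- iteration 2/2 --
  LT 90: heading 9 -> 99
  RT 30: heading 99 -> 69
  LT 45: heading 69 -> 114
  REPEAT 4 [
    -- iteration 1/4 --
    RT 144: heading 114 -> 330
    RT 60: heading 330 -> 270
    -- iteration 2/4 --
    RT 144: heading 270 -> 126
    RT 60: heading 126 -> 66
    -- iteration 3/4 --
    RT 144: heading 66 -> 282
    RT 60: heading 282 -> 222
    -- iteration 4/4 --
    RT 144: heading 222 -> 78
    RT 60: heading 78 -> 18
  ]
]
FD 15: (0,0) -> (14.266,4.635) [heading=18, draw]
Final: pos=(14.266,4.635), heading=18, 1 segment(s) drawn

Answer: 14.266 4.635 18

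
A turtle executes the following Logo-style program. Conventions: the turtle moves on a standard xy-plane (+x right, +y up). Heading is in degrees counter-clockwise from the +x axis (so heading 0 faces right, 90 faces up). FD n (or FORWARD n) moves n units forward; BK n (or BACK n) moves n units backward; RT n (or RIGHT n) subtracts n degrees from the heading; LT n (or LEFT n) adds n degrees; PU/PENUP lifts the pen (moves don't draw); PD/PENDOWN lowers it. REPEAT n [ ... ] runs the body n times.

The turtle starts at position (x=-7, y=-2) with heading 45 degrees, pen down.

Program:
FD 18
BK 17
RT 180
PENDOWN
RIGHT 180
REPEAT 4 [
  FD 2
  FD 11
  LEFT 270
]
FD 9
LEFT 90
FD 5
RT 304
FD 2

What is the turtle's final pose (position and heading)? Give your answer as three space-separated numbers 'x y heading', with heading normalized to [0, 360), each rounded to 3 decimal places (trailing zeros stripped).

Answer: -5.428 8.225 191

Derivation:
Executing turtle program step by step:
Start: pos=(-7,-2), heading=45, pen down
FD 18: (-7,-2) -> (5.728,10.728) [heading=45, draw]
BK 17: (5.728,10.728) -> (-6.293,-1.293) [heading=45, draw]
RT 180: heading 45 -> 225
PD: pen down
RT 180: heading 225 -> 45
REPEAT 4 [
  -- iteration 1/4 --
  FD 2: (-6.293,-1.293) -> (-4.879,0.121) [heading=45, draw]
  FD 11: (-4.879,0.121) -> (2.899,7.899) [heading=45, draw]
  LT 270: heading 45 -> 315
  -- iteration 2/4 --
  FD 2: (2.899,7.899) -> (4.314,6.485) [heading=315, draw]
  FD 11: (4.314,6.485) -> (12.092,-1.293) [heading=315, draw]
  LT 270: heading 315 -> 225
  -- iteration 3/4 --
  FD 2: (12.092,-1.293) -> (10.678,-2.707) [heading=225, draw]
  FD 11: (10.678,-2.707) -> (2.899,-10.485) [heading=225, draw]
  LT 270: heading 225 -> 135
  -- iteration 4/4 --
  FD 2: (2.899,-10.485) -> (1.485,-9.071) [heading=135, draw]
  FD 11: (1.485,-9.071) -> (-6.293,-1.293) [heading=135, draw]
  LT 270: heading 135 -> 45
]
FD 9: (-6.293,-1.293) -> (0.071,5.071) [heading=45, draw]
LT 90: heading 45 -> 135
FD 5: (0.071,5.071) -> (-3.464,8.607) [heading=135, draw]
RT 304: heading 135 -> 191
FD 2: (-3.464,8.607) -> (-5.428,8.225) [heading=191, draw]
Final: pos=(-5.428,8.225), heading=191, 13 segment(s) drawn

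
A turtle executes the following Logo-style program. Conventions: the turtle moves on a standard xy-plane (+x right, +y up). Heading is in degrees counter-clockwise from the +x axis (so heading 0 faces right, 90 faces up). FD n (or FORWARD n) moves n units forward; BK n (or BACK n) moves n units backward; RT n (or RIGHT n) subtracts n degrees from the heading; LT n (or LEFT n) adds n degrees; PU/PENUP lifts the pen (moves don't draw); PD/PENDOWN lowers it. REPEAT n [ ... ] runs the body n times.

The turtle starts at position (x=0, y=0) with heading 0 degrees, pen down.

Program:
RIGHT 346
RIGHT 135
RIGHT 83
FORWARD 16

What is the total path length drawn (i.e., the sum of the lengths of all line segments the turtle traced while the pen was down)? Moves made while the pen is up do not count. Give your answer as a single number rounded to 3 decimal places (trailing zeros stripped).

Executing turtle program step by step:
Start: pos=(0,0), heading=0, pen down
RT 346: heading 0 -> 14
RT 135: heading 14 -> 239
RT 83: heading 239 -> 156
FD 16: (0,0) -> (-14.617,6.508) [heading=156, draw]
Final: pos=(-14.617,6.508), heading=156, 1 segment(s) drawn

Segment lengths:
  seg 1: (0,0) -> (-14.617,6.508), length = 16
Total = 16

Answer: 16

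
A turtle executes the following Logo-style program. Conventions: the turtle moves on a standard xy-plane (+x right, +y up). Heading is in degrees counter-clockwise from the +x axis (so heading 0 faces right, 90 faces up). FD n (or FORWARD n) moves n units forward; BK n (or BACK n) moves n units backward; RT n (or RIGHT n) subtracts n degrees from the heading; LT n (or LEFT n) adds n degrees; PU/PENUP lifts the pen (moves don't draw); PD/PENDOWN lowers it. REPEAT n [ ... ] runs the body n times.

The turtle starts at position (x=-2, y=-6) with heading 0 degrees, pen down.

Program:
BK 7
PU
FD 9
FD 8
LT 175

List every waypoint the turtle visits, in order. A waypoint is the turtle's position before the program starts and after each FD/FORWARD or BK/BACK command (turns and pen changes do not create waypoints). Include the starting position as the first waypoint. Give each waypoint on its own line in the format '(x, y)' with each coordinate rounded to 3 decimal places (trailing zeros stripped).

Executing turtle program step by step:
Start: pos=(-2,-6), heading=0, pen down
BK 7: (-2,-6) -> (-9,-6) [heading=0, draw]
PU: pen up
FD 9: (-9,-6) -> (0,-6) [heading=0, move]
FD 8: (0,-6) -> (8,-6) [heading=0, move]
LT 175: heading 0 -> 175
Final: pos=(8,-6), heading=175, 1 segment(s) drawn
Waypoints (4 total):
(-2, -6)
(-9, -6)
(0, -6)
(8, -6)

Answer: (-2, -6)
(-9, -6)
(0, -6)
(8, -6)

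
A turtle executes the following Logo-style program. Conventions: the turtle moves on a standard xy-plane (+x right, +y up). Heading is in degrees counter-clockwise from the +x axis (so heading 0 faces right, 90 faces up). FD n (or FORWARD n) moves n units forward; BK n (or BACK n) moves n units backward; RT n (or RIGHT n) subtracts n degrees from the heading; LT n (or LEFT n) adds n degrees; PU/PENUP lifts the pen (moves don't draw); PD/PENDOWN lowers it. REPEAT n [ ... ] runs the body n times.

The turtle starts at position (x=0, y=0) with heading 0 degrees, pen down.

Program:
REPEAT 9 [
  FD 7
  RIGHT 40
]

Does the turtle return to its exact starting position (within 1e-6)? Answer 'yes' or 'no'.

Executing turtle program step by step:
Start: pos=(0,0), heading=0, pen down
REPEAT 9 [
  -- iteration 1/9 --
  FD 7: (0,0) -> (7,0) [heading=0, draw]
  RT 40: heading 0 -> 320
  -- iteration 2/9 --
  FD 7: (7,0) -> (12.362,-4.5) [heading=320, draw]
  RT 40: heading 320 -> 280
  -- iteration 3/9 --
  FD 7: (12.362,-4.5) -> (13.578,-11.393) [heading=280, draw]
  RT 40: heading 280 -> 240
  -- iteration 4/9 --
  FD 7: (13.578,-11.393) -> (10.078,-17.455) [heading=240, draw]
  RT 40: heading 240 -> 200
  -- iteration 5/9 --
  FD 7: (10.078,-17.455) -> (3.5,-19.849) [heading=200, draw]
  RT 40: heading 200 -> 160
  -- iteration 6/9 --
  FD 7: (3.5,-19.849) -> (-3.078,-17.455) [heading=160, draw]
  RT 40: heading 160 -> 120
  -- iteration 7/9 --
  FD 7: (-3.078,-17.455) -> (-6.578,-11.393) [heading=120, draw]
  RT 40: heading 120 -> 80
  -- iteration 8/9 --
  FD 7: (-6.578,-11.393) -> (-5.362,-4.5) [heading=80, draw]
  RT 40: heading 80 -> 40
  -- iteration 9/9 --
  FD 7: (-5.362,-4.5) -> (0,0) [heading=40, draw]
  RT 40: heading 40 -> 0
]
Final: pos=(0,0), heading=0, 9 segment(s) drawn

Start position: (0, 0)
Final position: (0, 0)
Distance = 0; < 1e-6 -> CLOSED

Answer: yes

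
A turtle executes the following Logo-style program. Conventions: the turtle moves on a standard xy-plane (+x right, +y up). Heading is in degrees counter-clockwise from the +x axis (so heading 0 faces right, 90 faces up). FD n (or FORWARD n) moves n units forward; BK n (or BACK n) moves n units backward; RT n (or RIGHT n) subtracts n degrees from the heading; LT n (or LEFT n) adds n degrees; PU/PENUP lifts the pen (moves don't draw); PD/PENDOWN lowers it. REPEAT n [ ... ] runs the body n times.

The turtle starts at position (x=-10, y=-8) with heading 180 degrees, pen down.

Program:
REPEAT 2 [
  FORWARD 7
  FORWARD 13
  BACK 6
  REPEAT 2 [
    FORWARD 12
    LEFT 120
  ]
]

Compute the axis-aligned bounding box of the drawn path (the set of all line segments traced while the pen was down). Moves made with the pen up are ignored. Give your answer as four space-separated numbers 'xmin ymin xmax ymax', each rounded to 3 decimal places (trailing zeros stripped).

Executing turtle program step by step:
Start: pos=(-10,-8), heading=180, pen down
REPEAT 2 [
  -- iteration 1/2 --
  FD 7: (-10,-8) -> (-17,-8) [heading=180, draw]
  FD 13: (-17,-8) -> (-30,-8) [heading=180, draw]
  BK 6: (-30,-8) -> (-24,-8) [heading=180, draw]
  REPEAT 2 [
    -- iteration 1/2 --
    FD 12: (-24,-8) -> (-36,-8) [heading=180, draw]
    LT 120: heading 180 -> 300
    -- iteration 2/2 --
    FD 12: (-36,-8) -> (-30,-18.392) [heading=300, draw]
    LT 120: heading 300 -> 60
  ]
  -- iteration 2/2 --
  FD 7: (-30,-18.392) -> (-26.5,-12.33) [heading=60, draw]
  FD 13: (-26.5,-12.33) -> (-20,-1.072) [heading=60, draw]
  BK 6: (-20,-1.072) -> (-23,-6.268) [heading=60, draw]
  REPEAT 2 [
    -- iteration 1/2 --
    FD 12: (-23,-6.268) -> (-17,4.124) [heading=60, draw]
    LT 120: heading 60 -> 180
    -- iteration 2/2 --
    FD 12: (-17,4.124) -> (-29,4.124) [heading=180, draw]
    LT 120: heading 180 -> 300
  ]
]
Final: pos=(-29,4.124), heading=300, 10 segment(s) drawn

Segment endpoints: x in {-36, -30, -29, -26.5, -24, -23, -20, -17, -17, -10}, y in {-18.392, -12.33, -8, -8, -8, -8, -8, -6.268, -1.072, 4.124, 4.124}
xmin=-36, ymin=-18.392, xmax=-10, ymax=4.124

Answer: -36 -18.392 -10 4.124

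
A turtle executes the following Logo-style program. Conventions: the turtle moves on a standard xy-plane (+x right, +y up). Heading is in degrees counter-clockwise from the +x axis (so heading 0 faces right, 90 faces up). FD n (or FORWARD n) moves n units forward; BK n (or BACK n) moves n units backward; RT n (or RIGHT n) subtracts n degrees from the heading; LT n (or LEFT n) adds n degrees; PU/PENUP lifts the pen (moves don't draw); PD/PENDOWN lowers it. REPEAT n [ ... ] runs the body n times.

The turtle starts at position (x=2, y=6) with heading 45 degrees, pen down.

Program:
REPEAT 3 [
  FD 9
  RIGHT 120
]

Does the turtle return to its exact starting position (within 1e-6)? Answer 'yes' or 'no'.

Answer: yes

Derivation:
Executing turtle program step by step:
Start: pos=(2,6), heading=45, pen down
REPEAT 3 [
  -- iteration 1/3 --
  FD 9: (2,6) -> (8.364,12.364) [heading=45, draw]
  RT 120: heading 45 -> 285
  -- iteration 2/3 --
  FD 9: (8.364,12.364) -> (10.693,3.671) [heading=285, draw]
  RT 120: heading 285 -> 165
  -- iteration 3/3 --
  FD 9: (10.693,3.671) -> (2,6) [heading=165, draw]
  RT 120: heading 165 -> 45
]
Final: pos=(2,6), heading=45, 3 segment(s) drawn

Start position: (2, 6)
Final position: (2, 6)
Distance = 0; < 1e-6 -> CLOSED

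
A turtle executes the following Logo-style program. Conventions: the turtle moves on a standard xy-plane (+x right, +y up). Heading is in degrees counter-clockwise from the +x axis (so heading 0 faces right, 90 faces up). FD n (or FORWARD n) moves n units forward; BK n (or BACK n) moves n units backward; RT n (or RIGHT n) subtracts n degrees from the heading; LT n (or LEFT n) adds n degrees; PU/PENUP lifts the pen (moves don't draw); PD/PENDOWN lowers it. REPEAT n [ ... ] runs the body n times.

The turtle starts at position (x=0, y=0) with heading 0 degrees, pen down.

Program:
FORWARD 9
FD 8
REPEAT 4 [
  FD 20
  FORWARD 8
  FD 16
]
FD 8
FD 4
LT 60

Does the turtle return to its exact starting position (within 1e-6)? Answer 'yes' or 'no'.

Executing turtle program step by step:
Start: pos=(0,0), heading=0, pen down
FD 9: (0,0) -> (9,0) [heading=0, draw]
FD 8: (9,0) -> (17,0) [heading=0, draw]
REPEAT 4 [
  -- iteration 1/4 --
  FD 20: (17,0) -> (37,0) [heading=0, draw]
  FD 8: (37,0) -> (45,0) [heading=0, draw]
  FD 16: (45,0) -> (61,0) [heading=0, draw]
  -- iteration 2/4 --
  FD 20: (61,0) -> (81,0) [heading=0, draw]
  FD 8: (81,0) -> (89,0) [heading=0, draw]
  FD 16: (89,0) -> (105,0) [heading=0, draw]
  -- iteration 3/4 --
  FD 20: (105,0) -> (125,0) [heading=0, draw]
  FD 8: (125,0) -> (133,0) [heading=0, draw]
  FD 16: (133,0) -> (149,0) [heading=0, draw]
  -- iteration 4/4 --
  FD 20: (149,0) -> (169,0) [heading=0, draw]
  FD 8: (169,0) -> (177,0) [heading=0, draw]
  FD 16: (177,0) -> (193,0) [heading=0, draw]
]
FD 8: (193,0) -> (201,0) [heading=0, draw]
FD 4: (201,0) -> (205,0) [heading=0, draw]
LT 60: heading 0 -> 60
Final: pos=(205,0), heading=60, 16 segment(s) drawn

Start position: (0, 0)
Final position: (205, 0)
Distance = 205; >= 1e-6 -> NOT closed

Answer: no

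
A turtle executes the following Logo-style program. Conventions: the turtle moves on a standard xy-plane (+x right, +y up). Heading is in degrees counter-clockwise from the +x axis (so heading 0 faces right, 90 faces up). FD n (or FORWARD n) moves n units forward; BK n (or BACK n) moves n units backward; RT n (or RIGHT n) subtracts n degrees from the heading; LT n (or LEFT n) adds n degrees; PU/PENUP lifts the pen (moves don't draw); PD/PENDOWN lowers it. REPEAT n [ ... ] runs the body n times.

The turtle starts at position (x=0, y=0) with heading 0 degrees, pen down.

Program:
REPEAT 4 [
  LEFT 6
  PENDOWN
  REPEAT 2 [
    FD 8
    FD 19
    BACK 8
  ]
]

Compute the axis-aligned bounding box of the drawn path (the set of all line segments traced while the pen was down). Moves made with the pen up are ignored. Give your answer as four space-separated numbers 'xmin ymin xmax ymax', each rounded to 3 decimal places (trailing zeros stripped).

Answer: 0 0 153.125 42.325

Derivation:
Executing turtle program step by step:
Start: pos=(0,0), heading=0, pen down
REPEAT 4 [
  -- iteration 1/4 --
  LT 6: heading 0 -> 6
  PD: pen down
  REPEAT 2 [
    -- iteration 1/2 --
    FD 8: (0,0) -> (7.956,0.836) [heading=6, draw]
    FD 19: (7.956,0.836) -> (26.852,2.822) [heading=6, draw]
    BK 8: (26.852,2.822) -> (18.896,1.986) [heading=6, draw]
    -- iteration 2/2 --
    FD 8: (18.896,1.986) -> (26.852,2.822) [heading=6, draw]
    FD 19: (26.852,2.822) -> (45.748,4.808) [heading=6, draw]
    BK 8: (45.748,4.808) -> (37.792,3.972) [heading=6, draw]
  ]
  -- iteration 2/4 --
  LT 6: heading 6 -> 12
  PD: pen down
  REPEAT 2 [
    -- iteration 1/2 --
    FD 8: (37.792,3.972) -> (45.617,5.635) [heading=12, draw]
    FD 19: (45.617,5.635) -> (64.202,9.586) [heading=12, draw]
    BK 8: (64.202,9.586) -> (56.377,7.922) [heading=12, draw]
    -- iteration 2/2 --
    FD 8: (56.377,7.922) -> (64.202,9.586) [heading=12, draw]
    FD 19: (64.202,9.586) -> (82.787,13.536) [heading=12, draw]
    BK 8: (82.787,13.536) -> (74.961,11.873) [heading=12, draw]
  ]
  -- iteration 3/4 --
  LT 6: heading 12 -> 18
  PD: pen down
  REPEAT 2 [
    -- iteration 1/2 --
    FD 8: (74.961,11.873) -> (82.57,14.345) [heading=18, draw]
    FD 19: (82.57,14.345) -> (100.64,20.216) [heading=18, draw]
    BK 8: (100.64,20.216) -> (93.032,17.744) [heading=18, draw]
    -- iteration 2/2 --
    FD 8: (93.032,17.744) -> (100.64,20.216) [heading=18, draw]
    FD 19: (100.64,20.216) -> (118.71,26.088) [heading=18, draw]
    BK 8: (118.71,26.088) -> (111.102,23.615) [heading=18, draw]
  ]
  -- iteration 4/4 --
  LT 6: heading 18 -> 24
  PD: pen down
  REPEAT 2 [
    -- iteration 1/2 --
    FD 8: (111.102,23.615) -> (118.41,26.869) [heading=24, draw]
    FD 19: (118.41,26.869) -> (135.767,34.597) [heading=24, draw]
    BK 8: (135.767,34.597) -> (128.459,31.343) [heading=24, draw]
    -- iteration 2/2 --
    FD 8: (128.459,31.343) -> (135.767,34.597) [heading=24, draw]
    FD 19: (135.767,34.597) -> (153.125,42.325) [heading=24, draw]
    BK 8: (153.125,42.325) -> (145.816,39.071) [heading=24, draw]
  ]
]
Final: pos=(145.816,39.071), heading=24, 24 segment(s) drawn

Segment endpoints: x in {0, 7.956, 18.896, 26.852, 37.792, 45.617, 45.748, 56.377, 64.202, 74.961, 82.57, 82.787, 93.032, 100.64, 111.102, 118.41, 118.71, 128.459, 135.767, 145.816, 153.125}, y in {0, 0.836, 1.986, 2.822, 3.972, 4.808, 5.635, 7.922, 9.586, 11.873, 13.536, 14.345, 17.744, 20.216, 23.615, 26.088, 26.869, 31.343, 34.597, 39.071, 42.325}
xmin=0, ymin=0, xmax=153.125, ymax=42.325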